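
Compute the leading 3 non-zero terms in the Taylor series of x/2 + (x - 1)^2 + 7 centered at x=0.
x^2 - 3·x/2 + 8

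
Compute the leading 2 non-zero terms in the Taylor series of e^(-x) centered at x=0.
1 - x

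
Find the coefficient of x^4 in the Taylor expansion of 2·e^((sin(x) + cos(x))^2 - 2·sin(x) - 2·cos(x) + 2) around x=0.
Expand to order 4: 2·e^((sin(x) + cos(x))^2 - 2·sin(x) - 2·cos(x) + 2) = 5·e·x^4/6 - 2·e·x^3 + 2·e·x^2 + 2·e + O(x^5).
The coefficient of x^4 is 5·e/6.

Final answer: 5·e/6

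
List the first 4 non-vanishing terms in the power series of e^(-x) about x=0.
-x^3/6 + x^2/2 - x + 1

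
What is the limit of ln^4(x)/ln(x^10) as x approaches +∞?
This is an ∞/∞ indeterminate form as x → +∞.
Write ln(x^10) = 10·ln(x), reducing the quotient to ln^3(x)/10 → ∞.
Limit = ∞.

Final answer: ∞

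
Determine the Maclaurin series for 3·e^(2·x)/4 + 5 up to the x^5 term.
x^5/5 + x^4/2 + x^3 + 3·x^2/2 + 3·x/2 + 23/4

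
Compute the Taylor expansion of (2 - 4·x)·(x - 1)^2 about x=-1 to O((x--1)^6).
24 - 40·(x + 1) + 22·(x + 1)^2 - 4·(x + 1)^3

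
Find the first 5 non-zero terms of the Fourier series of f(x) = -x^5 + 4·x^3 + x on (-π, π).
(-286 - 2·π^4 + 48·π^2)·sin(x) + (-9·π^2 + 25/2 + π^4)·sin(2·x) + (-2·π^4/3 - 170/81 + 112·π^2/27)·sin(3·x) + (-21·π^2/8 + 31/64 + π^4/2)·sin(4·x) + (-2·π^4/5 - 38/625 + 48·π^2/25)·sin(5·x)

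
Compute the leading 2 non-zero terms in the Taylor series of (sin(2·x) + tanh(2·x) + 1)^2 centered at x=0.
8·x + 1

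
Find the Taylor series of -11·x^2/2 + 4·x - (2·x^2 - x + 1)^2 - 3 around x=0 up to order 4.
-4·x^4 + 4·x^3 - 21·x^2/2 + 6·x - 4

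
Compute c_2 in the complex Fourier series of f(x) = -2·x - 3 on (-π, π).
Compute the real Fourier coefficients first: a_2 = 0, b_2 = 2.
Then c_2 = (a_2 − i·b_2)/2 = -i.

Final answer: -i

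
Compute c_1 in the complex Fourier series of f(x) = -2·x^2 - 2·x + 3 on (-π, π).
Compute the real Fourier coefficients first: a_1 = 8, b_1 = -4.
Then c_1 = (a_1 − i·b_1)/2 = 4 + 2·i.

Final answer: 4 + 2·i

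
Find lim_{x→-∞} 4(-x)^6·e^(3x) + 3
The product is a 0·∞ indeterminate form at x → -∞.
Rewrite the product as 4(-x)^6 / e^(-3x) (an ∞/∞ form) and apply L'Hôpital, or use the standard hierarchy e^(3|x|) ≫ |(-x)^6| as x → -∞.
The indeterminate product → 0, so the limit = 3.

Final answer: 3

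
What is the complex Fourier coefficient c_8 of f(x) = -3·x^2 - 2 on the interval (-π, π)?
Compute the real Fourier coefficients first: a_8 = -3/16, b_8 = 0.
Then c_8 = (a_8 − i·b_8)/2 = -3/32.

Final answer: -3/32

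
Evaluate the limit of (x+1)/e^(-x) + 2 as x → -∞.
The quotient is an ∞/∞ indeterminate form as x → -∞.
Compare growth rates of the dominant terms (exponentials ≫ polynomials ≫ logarithms), or apply L'Hôpital's rule; the quotient → 0.
Adding the constant: 0 + 2 = 2. Limit = 2.

Final answer: 2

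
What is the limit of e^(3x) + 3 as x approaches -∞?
Evaluate the dominant behaviour as x → -∞; each term tends to a finite value or vanishes.
Limit = 3.

Final answer: 3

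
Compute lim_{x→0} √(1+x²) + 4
Direct substitution at x = 0 gives 5.

Final answer: 5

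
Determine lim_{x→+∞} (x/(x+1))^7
As x → +∞: x/(x+1) = 1/(1 + 1/x) → 1, and the 7th power of a limit-1 base also → 1.
Limit = 1.

Final answer: 1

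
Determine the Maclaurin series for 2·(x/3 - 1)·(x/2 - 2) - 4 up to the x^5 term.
x^2/3 - 7·x/3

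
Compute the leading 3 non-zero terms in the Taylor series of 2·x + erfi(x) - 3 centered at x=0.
2·x^3/(3·√(π)) + x·(2/√(π) + 2) - 3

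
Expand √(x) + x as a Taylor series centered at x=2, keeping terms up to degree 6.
√(2) + 2 + (√(2)/4 + 1)·(x - 2) - √(2)·(x - 2)^2/32 + √(2)·(x - 2)^3/128 - 5·√(2)·(x - 2)^4/2048 + 7·√(2)·(x - 2)^5/8192 - 21·√(2)·(x - 2)^6/65536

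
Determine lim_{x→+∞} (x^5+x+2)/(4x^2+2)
This is an ∞/∞ indeterminate form as x → +∞.
Divide numerator and denominator by x^5 and let the lower-order terms vanish; the numerator's degree 5 exceeds the denominator's degree 2, so the quotient diverges.
Limit = ∞.

Final answer: ∞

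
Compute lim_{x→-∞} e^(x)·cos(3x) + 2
Evaluate the dominant behaviour as x → -∞; each term tends to a finite value or vanishes.
Limit = 2.

Final answer: 2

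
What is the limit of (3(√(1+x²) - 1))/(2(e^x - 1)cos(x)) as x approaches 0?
Both numerator and denominator → 0 as x → 0; this is a 0/0 indeterminate form.
Expand each to leading order near x = 0: numerator ~ 3·x^2/2, denominator ~ 2·x.
The limit of the ratio is 0.

Final answer: 0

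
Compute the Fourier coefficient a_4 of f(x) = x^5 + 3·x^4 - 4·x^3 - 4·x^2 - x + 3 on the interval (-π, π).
a_4 = (1/π) ∫_{-π}^{π} f(x)·cos(4x) dx.
Evaluate the integral (use parity and integration by parts as needed): a_4 = -25/16 + 3·π^2/2.

Final answer: -25/16 + 3·π^2/2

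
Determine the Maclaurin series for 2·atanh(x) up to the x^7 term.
2·x^7/7 + 2·x^5/5 + 2·x^3/3 + 2·x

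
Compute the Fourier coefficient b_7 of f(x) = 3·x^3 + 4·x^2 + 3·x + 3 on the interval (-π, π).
b_7 = (1/π) ∫_{-π}^{π} f(x)·sin(7x) dx.
Evaluate the integral (use parity and integration by parts as needed): b_7 = 258/343 + 6·π^2/7.

Final answer: 258/343 + 6·π^2/7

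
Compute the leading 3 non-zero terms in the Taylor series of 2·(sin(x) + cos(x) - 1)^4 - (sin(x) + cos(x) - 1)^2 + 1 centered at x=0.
x^3 - x^2 + 1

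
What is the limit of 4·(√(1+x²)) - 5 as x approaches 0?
Direct substitution at x = 0 gives -1.

Final answer: -1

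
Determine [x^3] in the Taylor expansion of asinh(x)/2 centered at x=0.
Expand to order 3: asinh(x)/2 = -x^3/12 + x/2 + O(x^4).
The coefficient of x^3 is -1/12.

Final answer: -1/12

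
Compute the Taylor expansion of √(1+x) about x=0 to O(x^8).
33·x^7/2048 - 21·x^6/1024 + 7·x^5/256 - 5·x^4/128 + x^3/16 - x^2/8 + x/2 + 1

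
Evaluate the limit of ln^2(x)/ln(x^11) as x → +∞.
This is an ∞/∞ indeterminate form as x → +∞.
Write ln(x^11) = 11·ln(x), reducing the quotient to ln(x)/11 → ∞.
Limit = ∞.

Final answer: ∞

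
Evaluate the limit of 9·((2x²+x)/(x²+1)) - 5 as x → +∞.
Evaluate the dominant behaviour as x → +∞; each term tends to a finite value or vanishes.
Limit = 13.

Final answer: 13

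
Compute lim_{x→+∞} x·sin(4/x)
As x → +∞: let u = 4/x → 0⁺; then x·sin(4/x) = 4·sin(u)/u → 4·1 = 4.
Limit = 4.

Final answer: 4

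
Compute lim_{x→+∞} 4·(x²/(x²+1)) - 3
Evaluate the dominant behaviour as x → +∞; each term tends to a finite value or vanishes.
Limit = 1.

Final answer: 1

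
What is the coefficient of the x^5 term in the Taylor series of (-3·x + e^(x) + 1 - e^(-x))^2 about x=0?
Expand to order 5: (-3·x + e^(x) + 1 - e^(-x))^2 = x^5/30 - 2·x^4/3 + 2·x^3/3 + x^2 - 2·x + 1 + O(x^6).
The coefficient of x^5 is 1/30.

Final answer: 1/30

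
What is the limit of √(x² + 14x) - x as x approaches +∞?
This is an ∞ − ∞ indeterminate form.
Multiply and divide by the conjugate √(x²+14x) + x; the x² terms cancel, leaving (14x)/(√(x²+14x)+x) → 14/2 = 7.
Limit = 7.

Final answer: 7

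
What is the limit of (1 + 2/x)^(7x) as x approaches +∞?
As x → +∞: write (1 + 2/x)^(7x) = ((1 + 2/x)^x)^7 → (e^2)^7 = e^14.
Limit = e^(14).

Final answer: e^(14)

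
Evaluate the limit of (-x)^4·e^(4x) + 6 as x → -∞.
The product is a 0·∞ indeterminate form at x → -∞.
Rewrite the product as (-x)^4 / e^(-4x) (an ∞/∞ form) and apply L'Hôpital, or use the standard hierarchy e^(4|x|) ≫ |(-x)^4| as x → -∞.
The indeterminate product → 0, so the limit = 6.

Final answer: 6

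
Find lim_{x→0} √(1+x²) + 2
Direct substitution at x = 0 gives 3.

Final answer: 3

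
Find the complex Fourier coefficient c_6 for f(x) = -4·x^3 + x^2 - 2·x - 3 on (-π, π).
Compute the real Fourier coefficients first: a_6 = 1/9, b_6 = 4/9 + 4·π^2/3.
Then c_6 = (a_6 − i·b_6)/2 = 1/18 - 2·i·π^2/3 - 2·i/9.

Final answer: 1/18 - 2·i·π^2/3 - 2·i/9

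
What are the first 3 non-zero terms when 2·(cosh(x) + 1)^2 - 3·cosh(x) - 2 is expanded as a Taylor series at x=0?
17·x^4/24 + 5·x^2/2 + 3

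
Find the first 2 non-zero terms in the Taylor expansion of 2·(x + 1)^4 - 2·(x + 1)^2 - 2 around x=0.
4·x - 2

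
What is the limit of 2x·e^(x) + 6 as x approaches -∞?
The product is a 0·∞ indeterminate form at x → -∞.
Rewrite the product as 2x / e^(-x) (an ∞/∞ form) and apply L'Hôpital, or use the standard hierarchy e^(|x|) ≫ |x| as x → -∞.
The indeterminate product → 0, so the limit = 6.

Final answer: 6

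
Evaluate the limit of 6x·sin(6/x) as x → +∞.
As x → +∞: let u = 6/x → 0⁺; then 6·x·sin(6/x) = 6·6·sin(u)/u → 6·6·1 = 36.
Limit = 36.

Final answer: 36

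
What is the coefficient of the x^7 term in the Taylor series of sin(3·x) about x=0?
Expand to order 7: sin(3·x) = -243·x^7/560 + 81·x^5/40 - 9·x^3/2 + 3·x + O(x^8).
The coefficient of x^7 is -243/560.

Final answer: -243/560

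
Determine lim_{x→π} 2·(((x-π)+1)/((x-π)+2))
Direct substitution at x = π gives 1.

Final answer: 1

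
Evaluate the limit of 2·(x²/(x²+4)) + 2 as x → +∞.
Evaluate the dominant behaviour as x → +∞; each term tends to a finite value or vanishes.
Limit = 4.

Final answer: 4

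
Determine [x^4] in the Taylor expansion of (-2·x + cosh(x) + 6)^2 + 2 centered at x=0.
Expand to order 4: (-2·x + cosh(x) + 6)^2 + 2 = 5·x^4/6 - 2·x^3 + 11·x^2 - 28·x + 51 + O(x^5).
The coefficient of x^4 is 5/6.

Final answer: 5/6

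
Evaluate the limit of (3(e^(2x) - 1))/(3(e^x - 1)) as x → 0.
Both numerator and denominator → 0 as x → 0; this is a 0/0 indeterminate form.
Expand each to leading order near x = 0: numerator ~ 6·x, denominator ~ 3·x.
The limit of the ratio is 2.

Final answer: 2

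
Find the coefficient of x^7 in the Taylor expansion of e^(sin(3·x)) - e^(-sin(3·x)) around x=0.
Expand to order 7: e^(sin(3·x)) - e^(-sin(3·x)) = 243·x^7/5 - 162·x^5/5 + 6·x + O(x^8).
The coefficient of x^7 is 243/5.

Final answer: 243/5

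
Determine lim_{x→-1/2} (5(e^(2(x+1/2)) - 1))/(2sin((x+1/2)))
Both numerator and denominator → 0 as x → -1/2; this is a 0/0 indeterminate form.
Expand each to leading order near x = -1/2: numerator ~ 10·(x + 1/2), denominator ~ 2·(x + 1/2).
The limit of the ratio is 5.

Final answer: 5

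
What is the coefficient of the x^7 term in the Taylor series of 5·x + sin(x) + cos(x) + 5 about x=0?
Expand to order 7: 5·x + sin(x) + cos(x) + 5 = -x^7/5040 - x^6/720 + x^5/120 + x^4/24 - x^3/6 - x^2/2 + 6·x + 6 + O(x^8).
The coefficient of x^7 is -1/5040.

Final answer: -1/5040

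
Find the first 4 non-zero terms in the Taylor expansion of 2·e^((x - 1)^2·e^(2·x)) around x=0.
e·x^4 - 4·e·x^3/3 - 2·e·x^2 + 2·e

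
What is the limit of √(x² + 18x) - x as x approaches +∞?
This is an ∞ − ∞ indeterminate form.
Multiply and divide by the conjugate √(x²+18x) + x; the x² terms cancel, leaving (18x)/(√(x²+18x)+x) → 18/2 = 9.
Limit = 9.

Final answer: 9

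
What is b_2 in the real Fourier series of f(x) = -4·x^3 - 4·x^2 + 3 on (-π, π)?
b_2 = (1/π) ∫_{-π}^{π} f(x)·sin(2x) dx.
Evaluate the integral (use parity and integration by parts as needed): b_2 = -6 + 4·π^2.

Final answer: -6 + 4·π^2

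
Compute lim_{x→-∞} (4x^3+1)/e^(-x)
This is an ∞/∞ indeterminate form as x → -∞.
Compare growth rates of the dominant terms (exponentials ≫ polynomials ≫ logarithms), or apply L'Hôpital's rule; the quotient → 0.
Limit = 0.

Final answer: 0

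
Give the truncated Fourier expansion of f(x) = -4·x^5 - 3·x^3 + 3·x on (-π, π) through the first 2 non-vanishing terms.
(-918 - 8·π^4 + 154·π^2)·sin(x) + (-17·π^2 + 45/2 + 4·π^4)·sin(2·x)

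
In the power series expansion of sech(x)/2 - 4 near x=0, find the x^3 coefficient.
Expand to order 3: sech(x)/2 - 4 = -x^2/4 - 7/2 + O(x^4).
The coefficient of x^3 is 0.

Final answer: 0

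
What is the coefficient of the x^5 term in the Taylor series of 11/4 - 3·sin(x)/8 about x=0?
Expand to order 5: 11/4 - 3·sin(x)/8 = -x^5/320 + x^3/16 - 3·x/8 + 11/4 + O(x^6).
The coefficient of x^5 is -1/320.

Final answer: -1/320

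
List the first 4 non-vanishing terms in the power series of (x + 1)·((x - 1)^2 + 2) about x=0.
x^3 - x^2 + x + 3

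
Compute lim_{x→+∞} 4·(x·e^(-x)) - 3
Evaluate the dominant behaviour as x → +∞; each term tends to a finite value or vanishes.
Limit = -3.

Final answer: -3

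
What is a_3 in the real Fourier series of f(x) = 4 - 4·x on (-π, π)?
a_3 = (1/π) ∫_{-π}^{π} f(x)·cos(3x) dx.
Evaluate the integral (use parity and integration by parts as needed): a_3 = 0.

Final answer: 0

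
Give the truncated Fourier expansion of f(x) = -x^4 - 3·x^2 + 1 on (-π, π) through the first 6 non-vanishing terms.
(-36 + 8·π^2)·cos(x) - 2·π^2·cos(2·x) + (20/27 + 8·π^2/9)·cos(3·x) + (-π^2/2 - 9/16)·cos(4·x) + (252/625 + 8·π^2/25)·cos(5·x) - π^4/5 - π^2 + 1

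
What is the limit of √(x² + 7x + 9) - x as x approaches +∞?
This is an ∞ − ∞ indeterminate form.
Multiply and divide by the conjugate √(x²+7x + 9) + x; the x² terms cancel, leaving (7x + 9)/(√(x²+7x + 9)+x) → 7/2.
Limit = 7/2.

Final answer: 7/2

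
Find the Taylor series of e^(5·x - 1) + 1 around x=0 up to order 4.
625·x^4·e^(-1)/24 + 125·x^3·e^(-1)/6 + 25·x^2·e^(-1)/2 + 5·x·e^(-1) + e^(-1) + 1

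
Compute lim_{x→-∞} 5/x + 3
Evaluate the dominant behaviour as x → -∞; each term tends to a finite value or vanishes.
Limit = 3.

Final answer: 3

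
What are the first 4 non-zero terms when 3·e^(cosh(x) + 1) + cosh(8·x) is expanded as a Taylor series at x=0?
x^6·(31·e^(2)/240 + 16384/45) + x^4·(e^(2)/2 + 512/3) + x^2·(3·e^(2)/2 + 32) + 1 + 3·e^(2)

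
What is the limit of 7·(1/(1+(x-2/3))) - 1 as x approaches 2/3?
Direct substitution at x = 2/3 gives 6.

Final answer: 6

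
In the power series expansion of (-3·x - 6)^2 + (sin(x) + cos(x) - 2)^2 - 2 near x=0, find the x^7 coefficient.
Expand to order 7: (-3·x - 6)^2 + (sin(x) + cos(x) - 2)^2 - 2 = -31·x^7/1260 + x^6/180 + 7·x^5/30 - x^4/6 - 2·x^3/3 + 11·x^2 + 34·x + 35 + O(x^8).
The coefficient of x^7 is -31/1260.

Final answer: -31/1260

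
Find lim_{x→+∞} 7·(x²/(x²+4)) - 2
Evaluate the dominant behaviour as x → +∞; each term tends to a finite value or vanishes.
Limit = 5.

Final answer: 5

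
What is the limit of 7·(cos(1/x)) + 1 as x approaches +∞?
Evaluate the dominant behaviour as x → +∞; each term tends to a finite value or vanishes.
Limit = 8.

Final answer: 8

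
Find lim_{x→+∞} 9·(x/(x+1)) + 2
Evaluate the dominant behaviour as x → +∞; each term tends to a finite value or vanishes.
Limit = 11.

Final answer: 11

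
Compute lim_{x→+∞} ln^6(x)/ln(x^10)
This is an ∞/∞ indeterminate form as x → +∞.
Write ln(x^10) = 10·ln(x), reducing the quotient to ln^5(x)/10 → ∞.
Limit = ∞.

Final answer: ∞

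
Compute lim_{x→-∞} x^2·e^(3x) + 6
The product is a 0·∞ indeterminate form at x → -∞.
Rewrite the product as x^2 / e^(-3x) (an ∞/∞ form) and apply L'Hôpital, or use the standard hierarchy e^(3|x|) ≫ |x^2| as x → -∞.
The indeterminate product → 0, so the limit = 6.

Final answer: 6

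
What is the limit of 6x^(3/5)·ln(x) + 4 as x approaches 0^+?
The product is a 0·∞ indeterminate form at x → 0⁺.
Rewrite the product as 6·ln(x) / x^(-3/5) and apply L'Hôpital, or use the standard hierarchy x^(-3/5) ≫ |ln x| as x → 0⁺.
The indeterminate product → 0, so the limit = 4.

Final answer: 4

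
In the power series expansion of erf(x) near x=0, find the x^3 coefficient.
Expand to order 3: erf(x) = -2·x^3/(3·√(π)) + 2·x/√(π) + O(x^4).
The coefficient of x^3 is -2/(3·√(π)).

Final answer: -2/(3·√(π))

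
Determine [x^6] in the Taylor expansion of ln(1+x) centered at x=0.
Expand to order 6: ln(1+x) = -x^6/6 + x^5/5 - x^4/4 + x^3/3 - x^2/2 + x + O(x^7).
The coefficient of x^6 is -1/6.

Final answer: -1/6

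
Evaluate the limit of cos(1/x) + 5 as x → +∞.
Evaluate the dominant behaviour as x → +∞; each term tends to a finite value or vanishes.
Limit = 6.

Final answer: 6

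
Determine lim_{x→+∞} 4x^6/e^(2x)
This is an ∞/∞ indeterminate form as x → +∞.
The exponential denominator e^(2x) dominates the polynomial numerator (e^x ≫ x^6 as x → ∞), so the quotient → 0.
Limit = 0.

Final answer: 0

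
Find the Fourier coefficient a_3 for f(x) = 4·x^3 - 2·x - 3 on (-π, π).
a_3 = (1/π) ∫_{-π}^{π} f(x)·cos(3x) dx.
Evaluate the integral (use parity and integration by parts as needed): a_3 = 0.

Final answer: 0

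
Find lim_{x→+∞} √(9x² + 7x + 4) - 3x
As x → +∞: multiply by the conjugate to get (7x+4)/(√(9x²+7x+4)+3x); the denominator ~ 6x, so the limit is 7/6.
Limit = 7/6.

Final answer: 7/6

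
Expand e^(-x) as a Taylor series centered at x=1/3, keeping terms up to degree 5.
e^(-1/3) - e^(-1/3)·(x - 1/3) + e^(-1/3)·(x - 1/3)^2/2 - e^(-1/3)·(x - 1/3)^3/6 + e^(-1/3)·(x - 1/3)^4/24 - e^(-1/3)·(x - 1/3)^5/120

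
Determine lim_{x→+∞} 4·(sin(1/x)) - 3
Evaluate the dominant behaviour as x → +∞; each term tends to a finite value or vanishes.
Limit = -3.

Final answer: -3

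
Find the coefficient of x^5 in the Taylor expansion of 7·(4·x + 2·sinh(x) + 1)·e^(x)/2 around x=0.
Expand to order 5: 7·(4·x + 2·sinh(x) + 1)·e^(x)/2 = 371·x^5/240 + 77·x^4/16 + 49·x^3/4 + 91·x^2/4 + 49·x/2 + 7/2 + O(x^6).
The coefficient of x^5 is 371/240.

Final answer: 371/240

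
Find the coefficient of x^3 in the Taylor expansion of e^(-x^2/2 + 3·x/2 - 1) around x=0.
Expand to order 3: e^(-x^2/2 + 3·x/2 - 1) = -3·x^3·e^(-1)/16 + 5·x^2·e^(-1)/8 + 3·x·e^(-1)/2 + e^(-1) + O(x^4).
The coefficient of x^3 is -3·e^(-1)/16.

Final answer: -3·e^(-1)/16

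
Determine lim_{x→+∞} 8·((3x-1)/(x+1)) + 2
Evaluate the dominant behaviour as x → +∞; each term tends to a finite value or vanishes.
Limit = 26.

Final answer: 26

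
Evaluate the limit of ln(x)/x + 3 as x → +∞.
Evaluate the dominant behaviour as x → +∞; each term tends to a finite value or vanishes.
Limit = 3.

Final answer: 3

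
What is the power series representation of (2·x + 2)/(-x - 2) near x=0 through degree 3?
-x^3/8 + x^2/4 - x/2 - 1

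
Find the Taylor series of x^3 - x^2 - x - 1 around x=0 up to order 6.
x^3 - x^2 - x - 1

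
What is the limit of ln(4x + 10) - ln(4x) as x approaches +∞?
This is an ∞ − ∞ indeterminate form.
Combine the logarithms: ln(4x+10) − ln(4x) = ln((4x+10)/(4x)) = ln(1 + 10/(4x)) → ln(1) = 0.
Limit = 0.

Final answer: 0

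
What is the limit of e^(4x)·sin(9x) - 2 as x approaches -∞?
Evaluate the dominant behaviour as x → -∞; each term tends to a finite value or vanishes.
Limit = -2.

Final answer: -2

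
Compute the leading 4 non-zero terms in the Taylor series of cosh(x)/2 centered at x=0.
x^6/1440 + x^4/48 + x^2/4 + 1/2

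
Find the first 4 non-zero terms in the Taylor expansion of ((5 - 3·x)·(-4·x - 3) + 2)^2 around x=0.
-264·x^3 - 191·x^2 + 286·x + 169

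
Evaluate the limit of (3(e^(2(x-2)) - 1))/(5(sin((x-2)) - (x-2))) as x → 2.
Both numerator and denominator → 0 as x → 2; this is a 0/0 indeterminate form.
Expand each to leading order near x = 2: numerator ~ 6·(x - 2), denominator ~ -5·(x - 2)^3/6.
The limit of the ratio is -∞.

Final answer: -∞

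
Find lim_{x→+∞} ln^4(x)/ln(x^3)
This is an ∞/∞ indeterminate form as x → +∞.
Write ln(x^3) = 3·ln(x), reducing the quotient to ln^3(x)/3 → ∞.
Limit = ∞.

Final answer: ∞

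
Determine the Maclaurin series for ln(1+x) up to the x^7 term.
x^7/7 - x^6/6 + x^5/5 - x^4/4 + x^3/3 - x^2/2 + x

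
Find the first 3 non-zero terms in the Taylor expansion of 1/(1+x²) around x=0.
x^4 - x^2 + 1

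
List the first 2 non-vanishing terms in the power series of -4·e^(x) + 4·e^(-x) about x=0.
-4·x^3/3 - 8·x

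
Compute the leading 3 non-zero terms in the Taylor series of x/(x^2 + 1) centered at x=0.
x^5 - x^3 + x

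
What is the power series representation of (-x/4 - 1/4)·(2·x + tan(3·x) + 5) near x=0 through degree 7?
-4131·x^7/140 - 81·x^6/10 - 81·x^5/10 - 9·x^4/4 - 9·x^3/4 - 5·x^2/4 - 5·x/2 - 5/4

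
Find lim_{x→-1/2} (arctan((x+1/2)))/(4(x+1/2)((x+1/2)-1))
Both numerator and denominator → 0 as x → -1/2; this is a 0/0 indeterminate form.
Expand each to leading order near x = -1/2: numerator ~ (x + 1/2), denominator ~ -4·(x + 1/2).
The limit of the ratio is -1/4.

Final answer: -1/4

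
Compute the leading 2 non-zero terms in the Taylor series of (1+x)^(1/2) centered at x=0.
x/2 + 1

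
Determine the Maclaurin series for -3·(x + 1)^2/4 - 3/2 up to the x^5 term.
-3·x^2/4 - 3·x/2 - 9/4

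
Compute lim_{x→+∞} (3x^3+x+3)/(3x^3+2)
This is an ∞/∞ indeterminate form as x → +∞.
Divide numerator and denominator by x^3 and let the lower-order terms vanish; the leading terms give 3/3 = 1.
Limit = 1.

Final answer: 1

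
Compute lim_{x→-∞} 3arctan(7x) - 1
Evaluate the dominant behaviour as x → -∞; each term tends to a finite value or vanishes.
Limit = -3·π/2 - 1.

Final answer: -3·π/2 - 1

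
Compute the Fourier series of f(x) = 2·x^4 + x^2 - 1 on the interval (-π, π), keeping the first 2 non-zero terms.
(92 - 16·π^2)·cos(x) - 1 + π^2/3 + 2·π^4/5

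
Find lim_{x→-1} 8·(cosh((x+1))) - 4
Direct substitution at x = -1 gives 4.

Final answer: 4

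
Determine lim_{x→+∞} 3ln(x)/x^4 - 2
The quotient is an ∞/∞ indeterminate form as x → +∞.
The polynomial denominator x^4 dominates the logarithmic numerator (any positive power of x ≫ ln(x) as x → ∞), so the quotient → 0.
Adding the constant: 0 - 2 = -2. Limit = -2.

Final answer: -2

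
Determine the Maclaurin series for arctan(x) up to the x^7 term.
-x^7/7 + x^5/5 - x^3/3 + x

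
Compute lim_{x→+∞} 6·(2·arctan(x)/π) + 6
Evaluate the dominant behaviour as x → +∞; each term tends to a finite value or vanishes.
Limit = 12.

Final answer: 12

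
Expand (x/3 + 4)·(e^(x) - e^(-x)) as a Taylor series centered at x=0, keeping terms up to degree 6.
x^6/180 + x^5/15 + x^4/9 + 4·x^3/3 + 2·x^2/3 + 8·x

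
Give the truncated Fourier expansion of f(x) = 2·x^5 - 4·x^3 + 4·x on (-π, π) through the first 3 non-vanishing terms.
(-88·π^2 + 4·π^4 + 536)·sin(x) + (-2·π^4 - 25 + 14·π^2)·sin(2·x) + (-152·π^2/27 + 520/81 + 4·π^4/3)·sin(3·x)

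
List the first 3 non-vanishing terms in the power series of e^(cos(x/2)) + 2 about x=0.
e·x^4/96 - e·x^2/8 + 2 + e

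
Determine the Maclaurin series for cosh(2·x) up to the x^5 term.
2·x^4/3 + 2·x^2 + 1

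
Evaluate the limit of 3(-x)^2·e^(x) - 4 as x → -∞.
The product is a 0·∞ indeterminate form at x → -∞.
Rewrite the product as 3(-x)^2 / e^(-x) (an ∞/∞ form) and apply L'Hôpital, or use the standard hierarchy e^(|x|) ≫ |(-x)^2| as x → -∞.
The indeterminate product → 0, so the limit = -4.

Final answer: -4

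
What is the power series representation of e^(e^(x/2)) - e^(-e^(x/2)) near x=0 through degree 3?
x^3·(-e^(-1)/48 + 5·e/48) + e·x^2/4 + x·(e^(-1)/2 + e/2) - e^(-1) + e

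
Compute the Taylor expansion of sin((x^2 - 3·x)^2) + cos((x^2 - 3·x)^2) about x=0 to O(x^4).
-6·x^3 + 9·x^2 + 1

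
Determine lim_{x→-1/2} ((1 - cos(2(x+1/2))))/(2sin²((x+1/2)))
Both numerator and denominator → 0 as x → -1/2; this is a 0/0 indeterminate form.
Expand each to leading order near x = -1/2: numerator ~ 2·(x + 1/2)^2, denominator ~ 2·(x + 1/2)^2.
The limit of the ratio is 1.

Final answer: 1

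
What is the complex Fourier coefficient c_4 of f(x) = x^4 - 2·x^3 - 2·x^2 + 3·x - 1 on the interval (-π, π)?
Compute the real Fourier coefficients first: a_4 = -11/16 + π^2/2, b_4 = -15/8 + π^2.
Then c_4 = (a_4 − i·b_4)/2 = -11/32 + π^2/4 - i·π^2/2 + 15·i/16.

Final answer: -11/32 + π^2/4 - i·π^2/2 + 15·i/16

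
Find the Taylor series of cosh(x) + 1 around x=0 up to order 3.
x^2/2 + 2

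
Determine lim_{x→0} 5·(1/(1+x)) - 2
Direct substitution at x = 0 gives 3.

Final answer: 3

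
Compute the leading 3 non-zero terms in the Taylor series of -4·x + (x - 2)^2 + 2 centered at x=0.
x^2 - 8·x + 6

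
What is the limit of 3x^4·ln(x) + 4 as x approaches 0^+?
The product is a 0·∞ indeterminate form at x → 0⁺.
Rewrite the product as 3·ln(x) / x^(-4) and apply L'Hôpital, or use the standard hierarchy x^(-4) ≫ |ln x| as x → 0⁺.
The indeterminate product → 0, so the limit = 4.

Final answer: 4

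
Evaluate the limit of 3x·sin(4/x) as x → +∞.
As x → +∞: let u = 4/x → 0⁺; then 3·x·sin(4/x) = 3·4·sin(u)/u → 3·4·1 = 12.
Limit = 12.

Final answer: 12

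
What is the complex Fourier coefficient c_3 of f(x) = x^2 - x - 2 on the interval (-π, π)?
Compute the real Fourier coefficients first: a_3 = -4/9, b_3 = -2/3.
Then c_3 = (a_3 − i·b_3)/2 = -2/9 + i/3.

Final answer: -2/9 + i/3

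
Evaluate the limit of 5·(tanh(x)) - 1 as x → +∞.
Evaluate the dominant behaviour as x → +∞; each term tends to a finite value or vanishes.
Limit = 4.

Final answer: 4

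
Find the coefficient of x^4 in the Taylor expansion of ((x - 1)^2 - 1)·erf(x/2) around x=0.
Expand to order 4: ((x - 1)^2 - 1)·erf(x/2) = x^4/(6·√(π)) + x^3/√(π) - 2·x^2/√(π) + O(x^5).
The coefficient of x^4 is 1/(6·√(π)).

Final answer: 1/(6·√(π))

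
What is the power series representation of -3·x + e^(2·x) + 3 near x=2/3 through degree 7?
1 + e^(4/3) + (-3 + 2·e^(4/3))·(x - 2/3) + 2·e^(4/3)·(x - 2/3)^2 + 4·e^(4/3)·(x - 2/3)^3/3 + 2·e^(4/3)·(x - 2/3)^4/3 + 4·e^(4/3)·(x - 2/3)^5/15 + 4·e^(4/3)·(x - 2/3)^6/45 + 8·e^(4/3)·(x - 2/3)^7/315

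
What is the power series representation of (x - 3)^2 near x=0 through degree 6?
x^2 - 6·x + 9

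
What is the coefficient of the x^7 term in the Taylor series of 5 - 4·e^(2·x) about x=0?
Expand to order 7: 5 - 4·e^(2·x) = -32·x^7/315 - 16·x^6/45 - 16·x^5/15 - 8·x^4/3 - 16·x^3/3 - 8·x^2 - 8·x + 1 + O(x^8).
The coefficient of x^7 is -32/315.

Final answer: -32/315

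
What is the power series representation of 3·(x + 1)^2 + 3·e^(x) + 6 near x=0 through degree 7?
x^7/1680 + x^6/240 + x^5/40 + x^4/8 + x^3/2 + 9·x^2/2 + 9·x + 12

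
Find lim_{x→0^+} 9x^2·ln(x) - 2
The product is a 0·∞ indeterminate form at x → 0⁺.
Rewrite the product as 9·ln(x) / x^(-2) and apply L'Hôpital, or use the standard hierarchy x^(-2) ≫ |ln x| as x → 0⁺.
The indeterminate product → 0, so the limit = -2.

Final answer: -2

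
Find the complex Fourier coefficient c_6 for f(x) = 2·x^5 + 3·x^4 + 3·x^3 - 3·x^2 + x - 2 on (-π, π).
Compute the real Fourier coefficients first: a_6 = -4/9 + 2·π^2/3, b_6 = -2·π^4/3 - 17·π^2/27 - 37/162.
Then c_6 = (a_6 − i·b_6)/2 = -2/9 + π^2/3 + 37·i/324 + 17·i·π^2/54 + i·π^4/3.

Final answer: -2/9 + π^2/3 + 37·i/324 + 17·i·π^2/54 + i·π^4/3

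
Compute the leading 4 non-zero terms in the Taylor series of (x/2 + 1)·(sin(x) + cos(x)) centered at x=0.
-x^4/24 - 5·x^3/12 + 3·x/2 + 1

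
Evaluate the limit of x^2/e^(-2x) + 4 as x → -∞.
The quotient is an ∞/∞ indeterminate form as x → -∞.
Compare growth rates of the dominant terms (exponentials ≫ polynomials ≫ logarithms), or apply L'Hôpital's rule; the quotient → 0.
Adding the constant: 0 + 4 = 4. Limit = 4.

Final answer: 4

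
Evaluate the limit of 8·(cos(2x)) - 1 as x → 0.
Direct substitution at x = 0 gives 7.

Final answer: 7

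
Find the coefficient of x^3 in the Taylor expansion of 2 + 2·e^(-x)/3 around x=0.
Expand to order 3: 2 + 2·e^(-x)/3 = -x^3/9 + x^2/3 - 2·x/3 + 8/3 + O(x^4).
The coefficient of x^3 is -1/9.

Final answer: -1/9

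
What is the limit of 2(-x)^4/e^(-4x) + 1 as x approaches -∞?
The quotient is an ∞/∞ indeterminate form as x → -∞.
Compare growth rates of the dominant terms (exponentials ≫ polynomials ≫ logarithms), or apply L'Hôpital's rule; the quotient → 0.
Adding the constant: 0 + 1 = 1. Limit = 1.

Final answer: 1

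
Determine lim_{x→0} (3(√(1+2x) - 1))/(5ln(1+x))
Both numerator and denominator → 0 as x → 0; this is a 0/0 indeterminate form.
Expand each to leading order near x = 0: numerator ~ 3·x, denominator ~ 5·x.
The limit of the ratio is 3/5.

Final answer: 3/5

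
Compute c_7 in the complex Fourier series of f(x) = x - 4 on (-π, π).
Compute the real Fourier coefficients first: a_7 = 0, b_7 = 2/7.
Then c_7 = (a_7 − i·b_7)/2 = -i/7.

Final answer: -i/7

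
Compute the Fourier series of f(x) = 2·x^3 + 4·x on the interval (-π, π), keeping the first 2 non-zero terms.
(-16 + 4·π^2)·sin(x) + (-2·π^2 - 1)·sin(2·x)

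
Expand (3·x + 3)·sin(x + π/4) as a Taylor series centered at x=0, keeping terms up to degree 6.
√(2)·x^6/96 + 3·√(2)·x^5/40 - 3·√(2)·x^4/16 - √(2)·x^3 + 3·√(2)·x^2/4 + 3·√(2)·x + 3·√(2)/2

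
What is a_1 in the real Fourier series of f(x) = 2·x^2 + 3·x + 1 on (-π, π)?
a_1 = (1/π) ∫_{-π}^{π} f(x)·cos(1x) dx.
Evaluate the integral (use parity and integration by parts as needed): a_1 = -8.

Final answer: -8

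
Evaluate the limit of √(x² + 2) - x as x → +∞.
This is an ∞ − ∞ indeterminate form.
Multiply and divide by the conjugate √(x²+2) + x; the x² terms cancel, leaving 2/(√(x²+2)+x) → 0.
Limit = 0.

Final answer: 0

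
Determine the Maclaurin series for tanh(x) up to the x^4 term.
-x^3/3 + x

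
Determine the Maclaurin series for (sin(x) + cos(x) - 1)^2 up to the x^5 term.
x^5/4 - x^4/12 - x^3 + x^2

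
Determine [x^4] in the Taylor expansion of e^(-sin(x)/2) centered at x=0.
Expand to order 4: e^(-sin(x)/2) = -5·x^4/128 + x^3/16 + x^2/8 - x/2 + 1 + O(x^5).
The coefficient of x^4 is -5/128.

Final answer: -5/128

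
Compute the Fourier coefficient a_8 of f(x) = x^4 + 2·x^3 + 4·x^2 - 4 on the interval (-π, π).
a_8 = (1/π) ∫_{-π}^{π} f(x)·cos(8x) dx.
Evaluate the integral (use parity and integration by parts as needed): a_8 = 61/256 + π^2/8.

Final answer: 61/256 + π^2/8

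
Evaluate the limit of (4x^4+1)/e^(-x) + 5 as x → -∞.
The quotient is an ∞/∞ indeterminate form as x → -∞.
Compare growth rates of the dominant terms (exponentials ≫ polynomials ≫ logarithms), or apply L'Hôpital's rule; the quotient → 0.
Adding the constant: 0 + 5 = 5. Limit = 5.

Final answer: 5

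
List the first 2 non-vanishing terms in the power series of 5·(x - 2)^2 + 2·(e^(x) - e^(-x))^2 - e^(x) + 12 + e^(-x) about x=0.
32 - 22·x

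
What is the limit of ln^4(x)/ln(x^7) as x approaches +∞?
This is an ∞/∞ indeterminate form as x → +∞.
Write ln(x^7) = 7·ln(x), reducing the quotient to ln^3(x)/7 → ∞.
Limit = ∞.

Final answer: ∞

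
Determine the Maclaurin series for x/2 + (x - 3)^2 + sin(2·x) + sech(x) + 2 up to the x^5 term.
4·x^5/15 + 5·x^4/24 - 4·x^3/3 + x^2/2 - 7·x/2 + 12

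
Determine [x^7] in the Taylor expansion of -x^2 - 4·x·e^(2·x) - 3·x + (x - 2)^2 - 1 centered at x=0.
Expand to order 7: -x^2 - 4·x·e^(2·x) - 3·x + (x - 2)^2 - 1 = -16·x^7/45 - 16·x^6/15 - 8·x^5/3 - 16·x^4/3 - 8·x^3 - 8·x^2 - 11·x + 3 + O(x^8).
The coefficient of x^7 is -16/45.

Final answer: -16/45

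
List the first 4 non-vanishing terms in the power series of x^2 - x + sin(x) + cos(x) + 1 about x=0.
x^4/24 - x^3/6 + x^2/2 + 2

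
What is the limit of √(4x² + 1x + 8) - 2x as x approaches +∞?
As x → +∞: multiply by the conjugate to get (1x+8)/(√(4x²+1x+8)+2x); the denominator ~ 4x, so the limit is 1/4.
Limit = 1/4.

Final answer: 1/4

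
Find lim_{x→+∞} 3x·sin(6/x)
As x → +∞: let u = 6/x → 0⁺; then 3·x·sin(6/x) = 3·6·sin(u)/u → 3·6·1 = 18.
Limit = 18.

Final answer: 18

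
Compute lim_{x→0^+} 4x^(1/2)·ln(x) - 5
The product is a 0·∞ indeterminate form at x → 0⁺.
Rewrite the product as 4·ln(x) / x^(-1/2) and apply L'Hôpital, or use the standard hierarchy x^(-1/2) ≫ |ln x| as x → 0⁺.
The indeterminate product → 0, so the limit = -5.

Final answer: -5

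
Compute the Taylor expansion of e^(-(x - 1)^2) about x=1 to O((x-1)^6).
1 - (x - 1)^2 + (x - 1)^4/2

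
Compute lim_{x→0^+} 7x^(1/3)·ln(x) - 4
The product is a 0·∞ indeterminate form at x → 0⁺.
Rewrite the product as 7·ln(x) / x^(-1/3) and apply L'Hôpital, or use the standard hierarchy x^(-1/3) ≫ |ln x| as x → 0⁺.
The indeterminate product → 0, so the limit = -4.

Final answer: -4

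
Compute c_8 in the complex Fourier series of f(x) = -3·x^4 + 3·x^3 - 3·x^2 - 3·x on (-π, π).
Compute the real Fourier coefficients first: a_8 = -3·π^2/8 - 39/256, b_8 = 105/128 - 3·π^2/4.
Then c_8 = (a_8 − i·b_8)/2 = -3·π^2/16 - 39/512 - 105·i/256 + 3·i·π^2/8.

Final answer: -3·π^2/16 - 39/512 - 105·i/256 + 3·i·π^2/8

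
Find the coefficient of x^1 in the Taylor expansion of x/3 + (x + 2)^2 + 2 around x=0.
Expand to order 1: x/3 + (x + 2)^2 + 2 = 13·x/3 + 6 + O(x^2).
The coefficient of x^1 is 13/3.

Final answer: 13/3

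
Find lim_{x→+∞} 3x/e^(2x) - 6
The quotient is an ∞/∞ indeterminate form as x → +∞.
The exponential denominator e^(2x) dominates the polynomial numerator (e^x ≫ x as x → ∞), so the quotient → 0.
Adding the constant: 0 - 6 = -6. Limit = -6.

Final answer: -6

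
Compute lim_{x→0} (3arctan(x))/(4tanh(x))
Both numerator and denominator → 0 as x → 0; this is a 0/0 indeterminate form.
Expand each to leading order near x = 0: numerator ~ 3·x, denominator ~ 4·x.
The limit of the ratio is 3/4.

Final answer: 3/4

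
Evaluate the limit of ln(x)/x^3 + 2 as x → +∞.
The quotient is an ∞/∞ indeterminate form as x → +∞.
The polynomial denominator x^3 dominates the logarithmic numerator (any positive power of x ≫ ln(x) as x → ∞), so the quotient → 0.
Adding the constant: 0 + 2 = 2. Limit = 2.

Final answer: 2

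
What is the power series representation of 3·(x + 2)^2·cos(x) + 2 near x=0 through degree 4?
-x^4 - 6·x^3 - 3·x^2 + 12·x + 14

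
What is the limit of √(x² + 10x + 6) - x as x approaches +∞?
This is an ∞ − ∞ indeterminate form.
Multiply and divide by the conjugate √(x²+10x + 6) + x; the x² terms cancel, leaving (10x + 6)/(√(x²+10x + 6)+x) → 10/2 = 5.
Limit = 5.

Final answer: 5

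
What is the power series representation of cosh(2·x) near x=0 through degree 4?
2·x^4/3 + 2·x^2 + 1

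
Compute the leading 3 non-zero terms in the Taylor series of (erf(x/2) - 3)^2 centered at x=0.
x^2/π - 6·x/√(π) + 9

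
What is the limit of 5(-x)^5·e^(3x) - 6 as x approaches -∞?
The product is a 0·∞ indeterminate form at x → -∞.
Rewrite the product as 5(-x)^5 / e^(-3x) (an ∞/∞ form) and apply L'Hôpital, or use the standard hierarchy e^(3|x|) ≫ |(-x)^5| as x → -∞.
The indeterminate product → 0, so the limit = -6.

Final answer: -6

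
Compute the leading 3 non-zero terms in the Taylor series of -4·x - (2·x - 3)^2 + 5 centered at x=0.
-4·x^2 + 8·x - 4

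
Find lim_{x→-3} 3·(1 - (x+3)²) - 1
Direct substitution at x = -3 gives 2.

Final answer: 2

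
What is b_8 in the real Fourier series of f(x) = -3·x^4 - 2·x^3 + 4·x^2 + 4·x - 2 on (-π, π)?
b_8 = (1/π) ∫_{-π}^{π} f(x)·sin(8x) dx.
Evaluate the integral (use parity and integration by parts as needed): b_8 = -67/64 + π^2/2.

Final answer: -67/64 + π^2/2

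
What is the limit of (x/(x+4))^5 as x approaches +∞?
As x → +∞: x/(x+4) = 1/(1 + 4/x) → 1, and the 5th power of a limit-1 base also → 1.
Limit = 1.

Final answer: 1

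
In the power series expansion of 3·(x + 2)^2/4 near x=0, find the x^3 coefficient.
Expand to order 3: 3·(x + 2)^2/4 = 3·x^2/4 + 3·x + 3 + O(x^4).
The coefficient of x^3 is 0.

Final answer: 0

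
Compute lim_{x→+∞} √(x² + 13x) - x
As x → +∞: multiply by the conjugate to get (13x)/(√(x²+13x)+x); the denominator ~ 2x, so the limit is 13/2.
Limit = 13/2.

Final answer: 13/2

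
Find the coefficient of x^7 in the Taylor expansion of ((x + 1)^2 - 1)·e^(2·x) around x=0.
Expand to order 7: ((x + 1)^2 - 1)·e^(2·x) = 4·x^7/9 + 6·x^6/5 + 8·x^5/3 + 14·x^4/3 + 6·x^3 + 5·x^2 + 2·x + O(x^8).
The coefficient of x^7 is 4/9.

Final answer: 4/9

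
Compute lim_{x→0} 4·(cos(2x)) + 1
Direct substitution at x = 0 gives 5.

Final answer: 5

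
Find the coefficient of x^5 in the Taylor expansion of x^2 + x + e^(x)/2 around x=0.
Expand to order 5: x^2 + x + e^(x)/2 = x^5/240 + x^4/48 + x^3/12 + 5·x^2/4 + 3·x/2 + 1/2 + O(x^6).
The coefficient of x^5 is 1/240.

Final answer: 1/240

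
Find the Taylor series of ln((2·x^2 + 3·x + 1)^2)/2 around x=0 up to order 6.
-65·x^6/6 + 33·x^5/5 - 17·x^4/4 + 3·x^3 - 5·x^2/2 + 3·x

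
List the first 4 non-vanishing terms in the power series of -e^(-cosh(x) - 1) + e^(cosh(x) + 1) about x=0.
x^6·(e^(-2)/720 + 31·e^(2)/720) + x^4·(-e^(-2)/12 + e^(2)/6) + x^2·(e^(-2)/2 + e^(2)/2) - e^(-2) + e^(2)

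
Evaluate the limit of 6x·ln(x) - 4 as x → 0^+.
The product is a 0·∞ indeterminate form at x → 0⁺.
Rewrite the product as 6·ln(x) / x^(-1) and apply L'Hôpital, or use the standard hierarchy x^(-1) ≫ |ln x| as x → 0⁺.
The indeterminate product → 0, so the limit = -4.

Final answer: -4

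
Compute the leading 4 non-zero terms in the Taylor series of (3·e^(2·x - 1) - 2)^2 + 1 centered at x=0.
x^3·(-2 + 3·e^(-1))^2·(8·e^(-1)/(-2 + 3·e^(-1)) + 72·e^(-2)/(-2 + 3·e^(-1))^2) + x^2·(-2 + 3·e^(-1))^2·(12·e^(-1)/(-2 + 3·e^(-1)) + 36·e^(-2)/(-2 + 3·e^(-1))^2) + 12·x·(-2 + 3·e^(-1))·e^(-1) + (-2 + 3·e^(-1))^2 + 1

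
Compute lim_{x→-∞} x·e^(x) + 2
The product is a 0·∞ indeterminate form at x → -∞.
Rewrite the product as x / e^(-x) (an ∞/∞ form) and apply L'Hôpital, or use the standard hierarchy e^(|x|) ≫ |x| as x → -∞.
The indeterminate product → 0, so the limit = 2.

Final answer: 2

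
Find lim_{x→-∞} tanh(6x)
Evaluate the dominant behaviour as x → -∞; each term tends to a finite value or vanishes.
Limit = -1.

Final answer: -1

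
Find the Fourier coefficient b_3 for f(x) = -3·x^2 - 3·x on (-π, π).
b_3 = (1/π) ∫_{-π}^{π} f(x)·sin(3x) dx.
Evaluate the integral (use parity and integration by parts as needed): b_3 = -2.

Final answer: -2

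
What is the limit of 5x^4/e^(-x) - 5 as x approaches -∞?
The quotient is an ∞/∞ indeterminate form as x → -∞.
Compare growth rates of the dominant terms (exponentials ≫ polynomials ≫ logarithms), or apply L'Hôpital's rule; the quotient → 0.
Adding the constant: 0 - 5 = -5. Limit = -5.

Final answer: -5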